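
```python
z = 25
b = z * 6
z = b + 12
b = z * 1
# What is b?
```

Trace:
`z = 25` → z = 25
`b = z * 6` → b = 150
`z = b + 12` → z = 162
`b = z * 1` → b = 162
So b = 162

Answer: 162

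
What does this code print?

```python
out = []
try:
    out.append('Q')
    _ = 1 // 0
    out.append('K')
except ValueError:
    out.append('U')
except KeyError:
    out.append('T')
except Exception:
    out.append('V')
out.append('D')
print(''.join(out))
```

Execution trace: 'Q' (try body) → 'V' (except Exception) → 'D' (after the try/except). Output: QVD

Answer: QVD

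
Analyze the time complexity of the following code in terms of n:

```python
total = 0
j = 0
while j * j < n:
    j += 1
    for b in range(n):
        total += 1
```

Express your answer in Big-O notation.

Each loop level contributes: √n × n. Multiplying the contributions gives O(n√n).

Answer: O(n√n)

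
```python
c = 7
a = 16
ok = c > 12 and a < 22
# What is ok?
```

Trace:
`c = 7` → c = 7
`a = 16` → a = 16
`ok = c > 12 and a < 22` → ok = False
So ok = False

Answer: False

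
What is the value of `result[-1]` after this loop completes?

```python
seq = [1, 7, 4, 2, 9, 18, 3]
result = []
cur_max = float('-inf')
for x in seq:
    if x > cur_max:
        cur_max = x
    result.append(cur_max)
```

Running max ends at 18
`result` takes the values: [] → [1] → [1, 7] → [1, 7, 7] → [1, 7, 7, 7] → [1, 7, 7, 7, 9] → [1, 7, 7, 7, 9, 18] → [1, 7, 7, 7, 9, 18, 18]
So `result[-1]` = 18

Answer: 18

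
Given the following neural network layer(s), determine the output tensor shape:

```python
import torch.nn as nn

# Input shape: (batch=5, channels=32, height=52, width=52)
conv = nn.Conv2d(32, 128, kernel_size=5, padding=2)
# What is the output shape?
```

Input: (5, 32, 52, 52) -> Output: (5, 128, 52, 52)

Answer: (5, 128, 52, 52)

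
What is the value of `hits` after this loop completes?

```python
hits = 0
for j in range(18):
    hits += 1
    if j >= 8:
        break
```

Loop breaks when j reaches 8, hits is 9
`hits` takes the values: 0 → 1 → 2 → 3 → 4 → 5 → 6 → 7 → 8 → 9

Answer: 9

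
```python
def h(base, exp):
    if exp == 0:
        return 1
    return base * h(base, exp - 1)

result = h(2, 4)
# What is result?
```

h(2, 4) = 2 * 2 * 2 * 2 = 16

Answer: 16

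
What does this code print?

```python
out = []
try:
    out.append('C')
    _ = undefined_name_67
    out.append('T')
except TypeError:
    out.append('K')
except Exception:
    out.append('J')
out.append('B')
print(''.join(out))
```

Execution trace: 'C' (try body) → 'J' (except Exception) → 'B' (after the try/except). Output: CJB

Answer: CJB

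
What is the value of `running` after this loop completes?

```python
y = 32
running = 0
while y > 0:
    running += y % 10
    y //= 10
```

Sum digits of 32
`running` takes the values: 0 → 2 → 5

Answer: 5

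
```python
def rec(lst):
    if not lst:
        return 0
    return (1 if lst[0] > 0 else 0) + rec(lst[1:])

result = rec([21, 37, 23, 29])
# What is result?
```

Count of positive elements in [21, 37, 23, 29] = 4

Answer: 4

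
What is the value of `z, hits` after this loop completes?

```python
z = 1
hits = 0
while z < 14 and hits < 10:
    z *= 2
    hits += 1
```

Double until >= 14 or 10 iterations
`z, hits` takes the values: (1, 0) → (2, 0) → (2, 1) → (4, 1) → (4, 2) → (8, 2) → (8, 3) → (16, 3) → (16, 4)

Answer: 16, 4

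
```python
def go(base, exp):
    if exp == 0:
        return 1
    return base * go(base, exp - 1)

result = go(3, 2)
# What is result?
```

go(3, 2) = 3 * 3 = 9

Answer: 9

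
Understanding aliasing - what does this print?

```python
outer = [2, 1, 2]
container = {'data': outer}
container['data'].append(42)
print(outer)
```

Key concept: dict holds reference to list.
Step by step:
`outer = [2, 1, 2]` → outer = [2, 1, 2]
`container = {'data': outer}` → container = {'data': [2, 1, 2]}
`container['data'].append(42)` → outer = [2, 1, 2, 42]; container = {'data': [2, 1, 2, 42]}
`print(outer)` → prints [2, 1, 2, 42]

Answer: [2, 1, 2, 42]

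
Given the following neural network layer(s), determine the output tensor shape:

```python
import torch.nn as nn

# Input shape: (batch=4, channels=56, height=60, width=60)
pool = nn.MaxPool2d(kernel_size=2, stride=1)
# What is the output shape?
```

Input: (4, 56, 60, 60) -> Output: (4, 56, 59, 59)

Answer: (4, 56, 59, 59)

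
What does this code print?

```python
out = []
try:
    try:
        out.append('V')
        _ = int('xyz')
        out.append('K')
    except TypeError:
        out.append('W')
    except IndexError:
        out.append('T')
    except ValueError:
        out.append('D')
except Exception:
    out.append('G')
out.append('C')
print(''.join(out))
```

Execution trace: 'V' (inner try body) → 'D' (inner except ValueError) → 'C' (after the try/except). Output: VDC

Answer: VDC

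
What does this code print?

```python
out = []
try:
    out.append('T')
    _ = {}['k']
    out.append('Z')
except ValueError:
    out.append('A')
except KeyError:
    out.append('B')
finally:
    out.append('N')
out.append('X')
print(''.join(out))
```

Execution trace: 'T' (try body) → 'B' (except KeyError) → 'N' (finally) → 'X' (after the try/except). Output: TBNX

Answer: TBNX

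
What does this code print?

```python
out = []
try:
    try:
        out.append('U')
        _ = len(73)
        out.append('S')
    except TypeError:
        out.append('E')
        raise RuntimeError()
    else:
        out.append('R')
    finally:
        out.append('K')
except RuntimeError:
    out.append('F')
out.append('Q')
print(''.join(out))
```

Execution trace: 'U' (inner try body) → 'E' (inner except TypeError) → 'K' (inner finally) → 'F' (outer except RuntimeError) → 'Q' (after the try/except). Output: UEKFQ

Answer: UEKFQ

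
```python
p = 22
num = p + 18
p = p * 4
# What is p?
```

Trace:
`p = 22` → p = 22
`num = p + 18` → num = 40
`p = p * 4` → p = 88
So p = 88

Answer: 88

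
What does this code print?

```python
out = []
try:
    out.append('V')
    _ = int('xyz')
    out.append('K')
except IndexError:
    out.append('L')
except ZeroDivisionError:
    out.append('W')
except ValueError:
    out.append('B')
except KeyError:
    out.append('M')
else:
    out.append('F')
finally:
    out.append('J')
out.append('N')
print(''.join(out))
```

Execution trace: 'V' (try body) → 'B' (except ValueError) → 'J' (finally) → 'N' (after the try/except). Output: VBJN

Answer: VBJN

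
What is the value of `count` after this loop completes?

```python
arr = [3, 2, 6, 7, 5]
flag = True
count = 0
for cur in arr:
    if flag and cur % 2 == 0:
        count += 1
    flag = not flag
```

Count even values at even positions
`count` takes the values: 0 → 1

Answer: 1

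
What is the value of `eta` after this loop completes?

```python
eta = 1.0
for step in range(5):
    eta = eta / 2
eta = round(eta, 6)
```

Halving LR 5 times: 1 / 2^5
`eta` takes the values: 1.0 → 0.5 → 0.25 → 0.125 → 0.0625 → 0.03125

Answer: 0.03125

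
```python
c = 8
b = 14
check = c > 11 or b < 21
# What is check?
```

Trace:
`c = 8` → c = 8
`b = 14` → b = 14
`check = c > 11 or b < 21` → check = True
So check = True

Answer: True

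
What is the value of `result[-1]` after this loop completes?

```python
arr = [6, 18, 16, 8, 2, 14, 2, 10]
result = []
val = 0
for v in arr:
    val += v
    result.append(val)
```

Cumulative sum ends at 76
`result` takes the values: [] → [6] → [6, 24] → [6, 24, 40] → [6, 24, 40, 48] → [6, 24, 40, 48, 50] → [6, 24, 40, 48, 50, 64] → [6, 24, 40, 48, 50, 64, 66] → [6, 24, 40, 48, 50, 64, 66, 76]
So `result[-1]` = 76

Answer: 76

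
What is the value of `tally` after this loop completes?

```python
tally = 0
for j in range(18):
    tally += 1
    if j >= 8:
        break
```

Loop breaks when j reaches 8, tally is 9
`tally` takes the values: 0 → 1 → 2 → 3 → 4 → 5 → 6 → 7 → 8 → 9

Answer: 9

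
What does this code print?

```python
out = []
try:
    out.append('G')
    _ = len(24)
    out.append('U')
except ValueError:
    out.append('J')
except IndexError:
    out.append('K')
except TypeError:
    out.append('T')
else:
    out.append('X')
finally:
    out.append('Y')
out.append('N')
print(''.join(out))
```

Execution trace: 'G' (try body) → 'T' (except TypeError) → 'Y' (finally) → 'N' (after the try/except). Output: GTYN

Answer: GTYN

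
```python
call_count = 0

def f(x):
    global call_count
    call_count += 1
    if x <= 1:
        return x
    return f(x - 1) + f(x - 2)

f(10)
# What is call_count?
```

Calls(x) = 1 + Calls(x-1) + Calls(x-2); Calls(0)=Calls(1)=1. For x=10 this gives 177.

Answer: 177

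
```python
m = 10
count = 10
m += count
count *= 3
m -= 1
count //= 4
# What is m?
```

Trace:
`m = 10` → m = 10
`count = 10` → count = 10
`m += count` → m = 20
`count *= 3` → count = 30
`m -= 1` → m = 19
`count //= 4` → count = 7
So m = 19

Answer: 19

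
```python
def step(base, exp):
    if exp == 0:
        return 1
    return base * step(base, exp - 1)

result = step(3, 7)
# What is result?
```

step(3, 7) = 3 * 3 * 3 * 3 * 3 * 3 * 3 = 2187

Answer: 2187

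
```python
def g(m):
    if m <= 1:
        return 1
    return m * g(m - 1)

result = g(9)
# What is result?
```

g(9) = 9 * 8 * 7 * 6 * 5 * 4 * 3 * 2 * 1 = 362880

Answer: 362880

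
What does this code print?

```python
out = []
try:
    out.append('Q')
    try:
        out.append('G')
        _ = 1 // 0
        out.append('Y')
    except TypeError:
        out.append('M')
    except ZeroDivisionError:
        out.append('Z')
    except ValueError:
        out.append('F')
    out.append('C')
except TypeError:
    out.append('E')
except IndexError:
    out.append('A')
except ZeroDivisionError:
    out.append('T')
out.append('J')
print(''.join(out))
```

Execution trace: 'Q' (try body) → 'G' (inner try body) → 'Z' (inner except ZeroDivisionError) → 'C' (try body, no exception) → 'J' (after the try/except). Output: QGZCJ

Answer: QGZCJ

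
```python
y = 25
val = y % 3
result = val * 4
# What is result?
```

Trace:
`y = 25` → y = 25
`val = y % 3` → val = 1
`result = val * 4` → result = 4
So result = 4

Answer: 4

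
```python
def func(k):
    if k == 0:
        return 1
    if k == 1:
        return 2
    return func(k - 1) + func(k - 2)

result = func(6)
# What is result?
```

Build up from base cases: func(0)=1, func(1)=2, func(2)=3, func(3)=5, func(4)=8, func(5)=13, func(6)=21

Answer: 21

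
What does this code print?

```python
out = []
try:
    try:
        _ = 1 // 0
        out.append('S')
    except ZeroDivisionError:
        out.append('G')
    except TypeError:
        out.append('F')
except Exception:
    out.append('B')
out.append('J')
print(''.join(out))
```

Execution trace: 'G' (inner except ZeroDivisionError) → 'J' (after the try/except). Output: GJ

Answer: GJ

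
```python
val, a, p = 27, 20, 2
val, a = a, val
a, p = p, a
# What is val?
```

Trace:
`val, a, p = 27, 20, 2` → val = 27; a = 20; p = 2
`val, a = a, val` → val = 20; a = 27
`a, p = p, a` → a = 2; p = 27
So val = 20

Answer: 20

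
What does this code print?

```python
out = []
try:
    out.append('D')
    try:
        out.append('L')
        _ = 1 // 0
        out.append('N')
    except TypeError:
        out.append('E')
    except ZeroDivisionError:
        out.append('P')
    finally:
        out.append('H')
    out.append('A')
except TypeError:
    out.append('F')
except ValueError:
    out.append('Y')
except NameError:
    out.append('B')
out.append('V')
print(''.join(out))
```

Execution trace: 'D' (try body) → 'L' (inner try body) → 'P' (inner except ZeroDivisionError) → 'H' (inner finally) → 'A' (try body, no exception) → 'V' (after the try/except). Output: DLPHAV

Answer: DLPHAV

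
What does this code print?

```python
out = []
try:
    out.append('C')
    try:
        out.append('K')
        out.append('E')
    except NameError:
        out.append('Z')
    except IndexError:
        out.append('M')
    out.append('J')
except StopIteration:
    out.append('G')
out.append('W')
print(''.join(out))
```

Execution trace: 'C' (try body) → 'K' (inner try body) → 'E' (inner try body, no exception) → 'J' (try body, no exception) → 'W' (after the try/except). Output: CKEJW

Answer: CKEJW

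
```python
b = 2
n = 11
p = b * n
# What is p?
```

Trace:
`b = 2` → b = 2
`n = 11` → n = 11
`p = b * n` → p = 22
So p = 22

Answer: 22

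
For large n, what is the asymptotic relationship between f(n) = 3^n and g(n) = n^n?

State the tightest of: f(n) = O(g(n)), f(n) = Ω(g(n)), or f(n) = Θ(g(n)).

3^n vs n^n: f(n) = O(g(n)) but not Ω(g(n)) — n^n grows strictly faster than 3^n.

Answer: f(n) = O(g(n)) but not Ω(g(n)) — n^n grows strictly faster than 3^n.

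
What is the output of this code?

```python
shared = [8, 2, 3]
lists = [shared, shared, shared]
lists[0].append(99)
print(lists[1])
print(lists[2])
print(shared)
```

Key concept: list of same reference.
Step by step:
`shared = [8, 2, 3]` → shared = [8, 2, 3]
`lists = [shared, shared, shared]` → lists = [[8, 2, 3], [8, 2, 3], [8, 2, 3]]
`lists[0].append(99)` → shared = [8, 2, 3, 99]; lists = [[8, 2, 3, 99], [8, 2, 3, 99], [8, 2, 3, 99]]
`print(lists[1])` → prints [8, 2, 3, 99]
`print(lists[2])` → prints [8, 2, 3, 99]
`print(shared)` → prints [8, 2, 3, 99]

Answer:
[8, 2, 3, 99]
[8, 2, 3, 99]
[8, 2, 3, 99]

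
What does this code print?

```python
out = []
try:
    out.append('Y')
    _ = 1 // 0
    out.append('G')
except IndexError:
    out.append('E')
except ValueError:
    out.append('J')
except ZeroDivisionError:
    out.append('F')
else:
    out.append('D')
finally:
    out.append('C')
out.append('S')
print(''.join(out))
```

Execution trace: 'Y' (try body) → 'F' (except ZeroDivisionError) → 'C' (finally) → 'S' (after the try/except). Output: YFCS

Answer: YFCS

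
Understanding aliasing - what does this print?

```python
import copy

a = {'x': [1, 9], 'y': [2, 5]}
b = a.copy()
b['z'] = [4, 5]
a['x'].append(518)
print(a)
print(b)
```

Key concept: shallow copy of dict with mutable values.
Step by step:
`a = {'x': [1, 9], 'y': [2, 5]}` → a = {'x': [1, 9], 'y': [2, 5]}
`b = a.copy()` → b = {'x': [1, 9], 'y': [2, 5]}
`b['z'] = [4, 5]` → b = {'x': [1, 9], 'y': [2, 5], 'z': [4, 5]}
`a['x'].append(518)` → a = {'x': [1, 9, 518], 'y': [2, 5]}; b = {'x': [1, 9, 518], 'y': [2, 5], 'z': [4, 5]}
`print(a)` → prints {'x': [1, 9, 518], 'y': [2, 5]}
`print(b)` → prints {'x': [1, 9, 518], 'y': [2, 5], 'z': [4, 5]}

Answer:
{'x': [1, 9, 518], 'y': [2, 5]}
{'x': [1, 9, 518], 'y': [2, 5], 'z': [4, 5]}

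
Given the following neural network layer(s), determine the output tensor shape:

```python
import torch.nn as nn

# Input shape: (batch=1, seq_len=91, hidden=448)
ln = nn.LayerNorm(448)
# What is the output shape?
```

Input: (1, 91, 448) -> Output: (1, 91, 448)

Answer: (1, 91, 448)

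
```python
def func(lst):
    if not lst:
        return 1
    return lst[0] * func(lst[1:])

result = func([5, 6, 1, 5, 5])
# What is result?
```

Product over [5, 6, 1, 5, 5] = 5 * 6 * 1 * 5 * 5 = 750

Answer: 750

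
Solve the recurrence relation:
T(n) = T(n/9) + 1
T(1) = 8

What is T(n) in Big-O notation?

Each step divides n by 9 and adds 1. After log_9(n) steps we reach T(1)=8. So T(n) = 1·log_9(n) + 8 = O(log n).

Answer: O(log n)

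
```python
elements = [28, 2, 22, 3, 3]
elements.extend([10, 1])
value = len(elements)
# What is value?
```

Trace:
`elements = [28, 2, 22, 3, 3]` → elements = [28, 2, 22, 3, 3]
`elements.extend([10, 1])` → elements = [28, 2, 22, 3, 3, 10, 1]
`value = len(elements)` → value = 7
So value = 7

Answer: 7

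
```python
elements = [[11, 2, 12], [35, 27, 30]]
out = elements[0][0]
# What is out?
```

Trace:
`elements = [[11, 2, 12], [35, 27, 30]]` → elements = [[11, 2, 12], [35, 27, 30]]
`out = elements[0][0]` → out = 11
So out = 11

Answer: 11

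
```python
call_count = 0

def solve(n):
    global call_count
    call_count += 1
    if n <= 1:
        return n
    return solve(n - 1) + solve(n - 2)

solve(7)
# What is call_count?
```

Calls(n) = 1 + Calls(n-1) + Calls(n-2); Calls(0)=Calls(1)=1. For n=7 this gives 41.

Answer: 41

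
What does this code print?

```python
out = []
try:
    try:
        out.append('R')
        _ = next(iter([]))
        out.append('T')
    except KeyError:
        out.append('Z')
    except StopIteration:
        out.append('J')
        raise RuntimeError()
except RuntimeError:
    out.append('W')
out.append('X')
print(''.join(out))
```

Execution trace: 'R' (inner try body) → 'J' (inner except StopIteration) → 'W' (outer except RuntimeError) → 'X' (after the try/except). Output: RJWX

Answer: RJWX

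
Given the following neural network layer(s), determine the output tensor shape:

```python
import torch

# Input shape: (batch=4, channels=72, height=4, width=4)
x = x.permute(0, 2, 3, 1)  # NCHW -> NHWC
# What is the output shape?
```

Input: (4, 72, 4, 4) -> Output: (4, 4, 4, 72)

Answer: (4, 4, 4, 72)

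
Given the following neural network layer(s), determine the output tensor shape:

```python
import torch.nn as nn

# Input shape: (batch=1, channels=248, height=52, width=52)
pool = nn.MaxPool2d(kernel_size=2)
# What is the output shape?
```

Input: (1, 248, 52, 52) -> Output: (1, 248, 26, 26)

Answer: (1, 248, 26, 26)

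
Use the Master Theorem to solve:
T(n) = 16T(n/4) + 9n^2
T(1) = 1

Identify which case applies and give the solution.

a=16, b=4, f(n)=9n^2. log_4(16) = 2. Since c=2 = 2, Case 2 applies: T(n) = Θ(n^log_b(a) · log n) = O(n^2 log n).

Answer: O(n^2 log n) - Case 2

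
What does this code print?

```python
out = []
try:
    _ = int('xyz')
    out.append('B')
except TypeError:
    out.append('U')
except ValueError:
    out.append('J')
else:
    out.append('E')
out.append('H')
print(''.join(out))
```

Execution trace: 'J' (except ValueError) → 'H' (after the try/except). Output: JH

Answer: JH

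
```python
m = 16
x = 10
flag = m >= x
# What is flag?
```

Trace:
`m = 16` → m = 16
`x = 10` → x = 10
`flag = m >= x` → flag = True
So flag = True

Answer: True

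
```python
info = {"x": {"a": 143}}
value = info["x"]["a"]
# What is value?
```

Trace:
`info = {"x": {"a": 143}}` → info = {'x': {'a': 143}}
`value = info["x"]["a"]` → value = 143
So value = 143

Answer: 143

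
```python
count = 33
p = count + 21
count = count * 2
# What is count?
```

Trace:
`count = 33` → count = 33
`p = count + 21` → p = 54
`count = count * 2` → count = 66
So count = 66

Answer: 66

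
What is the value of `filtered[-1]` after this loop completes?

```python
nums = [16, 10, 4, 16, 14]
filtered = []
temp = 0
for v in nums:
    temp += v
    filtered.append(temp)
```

Cumulative sum ends at 60
`filtered` takes the values: [] → [16] → [16, 26] → [16, 26, 30] → [16, 26, 30, 46] → [16, 26, 30, 46, 60]
So `filtered[-1]` = 60

Answer: 60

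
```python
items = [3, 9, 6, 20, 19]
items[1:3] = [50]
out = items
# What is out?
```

Trace:
`items = [3, 9, 6, 20, 19]` → items = [3, 9, 6, 20, 19]
`items[1:3] = [50]` → items = [3, 50, 20, 19]
`out = items` → out = [3, 50, 20, 19]
So out = [3, 50, 20, 19]

Answer: [3, 50, 20, 19]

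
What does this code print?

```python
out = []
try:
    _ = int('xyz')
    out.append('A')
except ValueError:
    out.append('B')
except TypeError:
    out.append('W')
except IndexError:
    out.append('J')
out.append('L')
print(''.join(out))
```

Execution trace: 'B' (except ValueError) → 'L' (after the try/except). Output: BL

Answer: BL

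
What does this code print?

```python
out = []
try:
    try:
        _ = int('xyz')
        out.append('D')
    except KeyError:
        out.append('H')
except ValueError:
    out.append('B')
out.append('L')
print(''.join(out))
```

Execution trace: 'B' (outer except ValueError) → 'L' (after the try/except). Output: BL

Answer: BL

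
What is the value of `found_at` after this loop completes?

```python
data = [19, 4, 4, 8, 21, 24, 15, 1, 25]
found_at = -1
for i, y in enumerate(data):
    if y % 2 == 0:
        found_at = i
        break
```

First even number index in [19, 4, 4, 8, 21, 24, 15, 1, 25]
`found_at` takes the values: -1 → 1

Answer: 1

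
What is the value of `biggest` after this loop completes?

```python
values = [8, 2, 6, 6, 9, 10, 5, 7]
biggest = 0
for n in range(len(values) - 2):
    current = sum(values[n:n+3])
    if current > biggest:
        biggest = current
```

Max sum of 3-element window in [8, 2, 6, 6, 9, 10, 5, 7]
`biggest` takes the values: 0 → 16 → 21 → 25

Answer: 25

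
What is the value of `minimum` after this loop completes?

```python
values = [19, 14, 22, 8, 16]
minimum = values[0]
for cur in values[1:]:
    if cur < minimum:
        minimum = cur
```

Minimum of [19, 14, 22, 8, 16]
`minimum` takes the values: 19 → 14 → 8

Answer: 8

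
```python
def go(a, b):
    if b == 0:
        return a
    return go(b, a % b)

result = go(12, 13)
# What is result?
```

go(12, 13) -> go(13, 12) -> go(12, 1) -> go(1, 0) -> 1

Answer: 1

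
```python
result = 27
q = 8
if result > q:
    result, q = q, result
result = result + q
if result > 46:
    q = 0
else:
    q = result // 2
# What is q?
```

Trace:
`result = 27` → result = 27
`q = 8` → q = 8
`if result > q: ...` → result > q is True → result = 8; q = 27
`result = result + q` → result = 35
`if result > 46: ...` → result > 46 is False, take else branch → q = 17
So q = 17

Answer: 17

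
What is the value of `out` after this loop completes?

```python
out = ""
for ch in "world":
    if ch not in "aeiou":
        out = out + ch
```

Remove vowels from 'world'
`out` takes the values: "" → "w" → "wr" → "wrl" → "wrld"

Answer: "wrld"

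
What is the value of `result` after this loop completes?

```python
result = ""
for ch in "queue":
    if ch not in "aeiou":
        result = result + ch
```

Remove vowels from 'queue'
`result` takes the values: "" → "q"

Answer: "q"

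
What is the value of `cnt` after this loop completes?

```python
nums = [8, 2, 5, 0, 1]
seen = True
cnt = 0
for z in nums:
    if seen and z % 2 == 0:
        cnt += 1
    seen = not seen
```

Count even values at even positions
`cnt` takes the values: 0 → 1

Answer: 1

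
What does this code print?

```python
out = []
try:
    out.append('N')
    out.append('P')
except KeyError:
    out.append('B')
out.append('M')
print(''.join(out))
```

Execution trace: 'N' (try body) → 'P' (try body, no exception) → 'M' (after the try/except). Output: NPM

Answer: NPM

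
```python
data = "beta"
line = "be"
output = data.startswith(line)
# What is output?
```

Trace:
`data = "beta"` → data = 'beta'
`line = "be"` → line = 'be'
`output = data.startswith(line)` → output = True
So output = True

Answer: True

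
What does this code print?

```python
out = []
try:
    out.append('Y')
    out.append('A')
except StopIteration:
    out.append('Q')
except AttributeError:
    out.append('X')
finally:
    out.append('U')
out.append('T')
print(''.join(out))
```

Execution trace: 'Y' (try body) → 'A' (try body, no exception) → 'U' (finally) → 'T' (after the try/except). Output: YAUT

Answer: YAUT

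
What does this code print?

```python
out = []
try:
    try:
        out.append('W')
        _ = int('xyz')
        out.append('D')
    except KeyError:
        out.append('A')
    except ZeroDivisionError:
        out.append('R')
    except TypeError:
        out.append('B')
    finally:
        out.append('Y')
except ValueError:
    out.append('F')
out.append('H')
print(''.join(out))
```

Execution trace: 'W' (try body) → 'Y' (finally) → 'F' (outer except ValueError) → 'H' (after the try/except). Output: WYFH

Answer: WYFH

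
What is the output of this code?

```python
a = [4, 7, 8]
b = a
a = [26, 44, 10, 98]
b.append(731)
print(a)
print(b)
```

Key concept: rebinding vs mutation: a is rebound to a new list, b still points at the original.
Step by step:
`a = [4, 7, 8]` → a = [4, 7, 8]
`b = a` → b = [4, 7, 8] (same object as a)
`a = [26, 44, 10, 98]` → a = [26, 44, 10, 98]
`b.append(731)` → b = [4, 7, 8, 731]
`print(a)` → prints [26, 44, 10, 98]
`print(b)` → prints [4, 7, 8, 731]

Answer:
[26, 44, 10, 98]
[4, 7, 8, 731]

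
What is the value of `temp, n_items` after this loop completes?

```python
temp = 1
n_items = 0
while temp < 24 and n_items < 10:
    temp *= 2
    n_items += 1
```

Double until >= 24 or 10 iterations
`temp, n_items` takes the values: (1, 0) → (2, 0) → (2, 1) → (4, 1) → (4, 2) → (8, 2) → (8, 3) → (16, 3) → (16, 4) → (32, 4) → (32, 5)

Answer: 32, 5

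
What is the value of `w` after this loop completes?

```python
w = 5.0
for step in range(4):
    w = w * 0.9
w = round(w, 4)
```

Exponential decay: 5.0 * 0.9^4
`w` takes the values: 5.0 → 4.5 → 4.05 → 3.645 → 3.2805

Answer: 3.2805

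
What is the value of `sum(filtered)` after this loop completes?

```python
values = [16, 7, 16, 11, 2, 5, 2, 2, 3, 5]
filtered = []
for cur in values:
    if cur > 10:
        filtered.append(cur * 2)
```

Sum of doubled values > 10
`filtered` takes the values: [] → [32] → [32, 32] → [32, 32, 22]
So `sum(filtered)` = 86

Answer: 86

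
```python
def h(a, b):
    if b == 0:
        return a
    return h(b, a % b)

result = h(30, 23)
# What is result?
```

h(30, 23) -> h(23, 7) -> h(7, 2) -> h(2, 1) -> h(1, 0) -> 1

Answer: 1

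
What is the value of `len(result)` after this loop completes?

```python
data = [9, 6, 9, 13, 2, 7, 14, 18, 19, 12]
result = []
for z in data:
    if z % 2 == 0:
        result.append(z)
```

Count even numbers in [9, 6, 9, 13, 2, 7, 14, 18, 19, 12]
`result` takes the values: [] → [6] → [6, 2] → [6, 2, 14] → [6, 2, 14, 18] → [6, 2, 14, 18, 12]
So `len(result)` = 5

Answer: 5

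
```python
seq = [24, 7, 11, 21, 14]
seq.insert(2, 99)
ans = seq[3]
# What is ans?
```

Trace:
`seq = [24, 7, 11, 21, 14]` → seq = [24, 7, 11, 21, 14]
`seq.insert(2, 99)` → seq = [24, 7, 99, 11, 21, 14]
`ans = seq[3]` → ans = 11
So ans = 11

Answer: 11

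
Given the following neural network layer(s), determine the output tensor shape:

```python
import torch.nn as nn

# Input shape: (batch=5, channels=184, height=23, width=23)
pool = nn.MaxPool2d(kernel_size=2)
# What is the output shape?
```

Input: (5, 184, 23, 23) -> Output: (5, 184, 11, 11)

Answer: (5, 184, 11, 11)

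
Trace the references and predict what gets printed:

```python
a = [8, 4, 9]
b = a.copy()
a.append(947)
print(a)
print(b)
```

Key concept: list.copy() creates independent copy.
Step by step:
`a = [8, 4, 9]` → a = [8, 4, 9]
`b = a.copy()` → b = [8, 4, 9]
`a.append(947)` → a = [8, 4, 9, 947]
`print(a)` → prints [8, 4, 9, 947]
`print(b)` → prints [8, 4, 9]

Answer:
[8, 4, 9, 947]
[8, 4, 9]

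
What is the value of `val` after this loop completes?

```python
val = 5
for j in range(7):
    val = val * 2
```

Multiply by 2, 7 times: 5 * 2^7 = 640
`val` takes the values: 5 → 10 → 20 → 40 → 80 → 160 → 320 → 640

Answer: 640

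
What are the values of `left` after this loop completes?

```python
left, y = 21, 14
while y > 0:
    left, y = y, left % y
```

GCD of 21 and 14
`left` takes the values: 21 → 14 → 7

Answer: 7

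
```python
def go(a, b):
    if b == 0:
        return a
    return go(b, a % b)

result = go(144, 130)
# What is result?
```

go(144, 130) -> go(130, 14) -> go(14, 4) -> go(4, 2) -> go(2, 0) -> 2

Answer: 2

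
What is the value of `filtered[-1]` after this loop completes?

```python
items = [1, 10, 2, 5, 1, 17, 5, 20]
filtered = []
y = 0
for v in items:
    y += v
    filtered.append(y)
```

Cumulative sum ends at 61
`filtered` takes the values: [] → [1] → [1, 11] → [1, 11, 13] → [1, 11, 13, 18] → [1, 11, 13, 18, 19] → [1, 11, 13, 18, 19, 36] → [1, 11, 13, 18, 19, 36, 41] → [1, 11, 13, 18, 19, 36, 41, 61]
So `filtered[-1]` = 61

Answer: 61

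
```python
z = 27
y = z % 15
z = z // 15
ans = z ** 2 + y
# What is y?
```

Trace:
`z = 27` → z = 27
`y = z % 15` → y = 12
`z = z // 15` → z = 1
`ans = z ** 2 + y` → ans = 13
So y = 12

Answer: 12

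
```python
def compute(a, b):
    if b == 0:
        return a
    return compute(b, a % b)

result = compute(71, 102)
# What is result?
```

compute(71, 102) -> compute(102, 71) -> compute(71, 31) -> compute(31, 9) -> compute(9, 4) -> compute(4, 1) -> compute(1, 0) -> 1

Answer: 1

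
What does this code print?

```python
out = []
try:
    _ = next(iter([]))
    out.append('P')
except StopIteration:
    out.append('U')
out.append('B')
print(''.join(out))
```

Execution trace: 'U' (except StopIteration) → 'B' (after the try/except). Output: UB

Answer: UB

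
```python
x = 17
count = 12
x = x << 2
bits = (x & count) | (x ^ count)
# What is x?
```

Trace:
`x = 17` → x = 17
`count = 12` → count = 12
`x = x << 2` → x = 68
`bits = (x & count) | (x ^ count)` → bits = 76
So x = 68

Answer: 68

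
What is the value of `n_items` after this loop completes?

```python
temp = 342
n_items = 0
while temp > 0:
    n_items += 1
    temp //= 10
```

Count digits by repeated division by 10
`n_items` takes the values: 0 → 1 → 2 → 3

Answer: 3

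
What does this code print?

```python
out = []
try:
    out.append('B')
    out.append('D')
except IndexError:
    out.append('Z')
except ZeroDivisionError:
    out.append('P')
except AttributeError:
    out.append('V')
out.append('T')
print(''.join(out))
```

Execution trace: 'B' (try body) → 'D' (try body, no exception) → 'T' (after the try/except). Output: BDT

Answer: BDT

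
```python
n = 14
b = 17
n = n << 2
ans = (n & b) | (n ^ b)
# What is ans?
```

Trace:
`n = 14` → n = 14
`b = 17` → b = 17
`n = n << 2` → n = 56
`ans = (n & b) | (n ^ b)` → ans = 57
So ans = 57

Answer: 57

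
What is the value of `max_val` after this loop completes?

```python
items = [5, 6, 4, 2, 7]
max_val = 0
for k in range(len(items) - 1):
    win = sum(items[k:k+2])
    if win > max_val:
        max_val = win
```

Max sum of 2-element window in [5, 6, 4, 2, 7]
`max_val` takes the values: 0 → 11

Answer: 11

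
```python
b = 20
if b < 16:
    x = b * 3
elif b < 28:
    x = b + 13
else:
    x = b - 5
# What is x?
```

Trace:
`b = 20` → b = 20
`if b < 16: ...` → b < 16 is False, b < 28 is True → x = 33
So x = 33

Answer: 33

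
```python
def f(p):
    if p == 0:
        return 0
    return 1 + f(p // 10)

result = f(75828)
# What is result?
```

Count of digits of 75828: 5

Answer: 5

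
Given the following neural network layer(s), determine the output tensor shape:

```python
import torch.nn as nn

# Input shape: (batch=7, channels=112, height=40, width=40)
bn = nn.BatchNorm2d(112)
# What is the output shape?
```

Input: (7, 112, 40, 40) -> Output: (7, 112, 40, 40)

Answer: (7, 112, 40, 40)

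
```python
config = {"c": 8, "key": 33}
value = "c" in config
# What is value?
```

Trace:
`config = {"c": 8, "key": 33}` → config = {'c': 8, 'key': 33}
`value = "c" in config` → value = True
So value = True

Answer: True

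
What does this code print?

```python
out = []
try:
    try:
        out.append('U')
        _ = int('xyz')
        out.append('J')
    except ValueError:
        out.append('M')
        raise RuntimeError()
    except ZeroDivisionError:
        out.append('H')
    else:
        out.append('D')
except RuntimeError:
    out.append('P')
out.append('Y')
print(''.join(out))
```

Execution trace: 'U' (inner try body) → 'M' (inner except ValueError) → 'P' (outer except RuntimeError) → 'Y' (after the try/except). Output: UMPY

Answer: UMPY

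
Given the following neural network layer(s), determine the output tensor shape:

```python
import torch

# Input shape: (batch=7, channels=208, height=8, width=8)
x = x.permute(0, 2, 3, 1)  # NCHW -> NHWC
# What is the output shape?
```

Input: (7, 208, 8, 8) -> Output: (7, 8, 8, 208)

Answer: (7, 8, 8, 208)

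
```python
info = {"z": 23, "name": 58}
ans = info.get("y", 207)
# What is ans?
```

Trace:
`info = {"z": 23, "name": 58}` → info = {'z': 23, 'name': 58}
`ans = info.get("y", 207)` → ans = 207
So ans = 207

Answer: 207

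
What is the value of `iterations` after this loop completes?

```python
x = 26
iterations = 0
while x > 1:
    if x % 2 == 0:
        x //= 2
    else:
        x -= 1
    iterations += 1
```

Steps to reduce 26 to 1
`iterations` takes the values: 0 → 1 → 2 → 3 → 4 → 5 → 6

Answer: 6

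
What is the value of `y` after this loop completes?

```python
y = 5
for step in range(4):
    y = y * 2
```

Multiply by 2, 4 times: 5 * 2^4 = 80
`y` takes the values: 5 → 10 → 20 → 40 → 80

Answer: 80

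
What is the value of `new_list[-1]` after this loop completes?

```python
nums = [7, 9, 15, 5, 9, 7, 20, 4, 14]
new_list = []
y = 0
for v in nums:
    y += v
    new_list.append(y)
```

Cumulative sum ends at 90
`new_list` takes the values: [] → [7] → [7, 16] → [7, 16, 31] → [7, 16, 31, 36] → [7, 16, 31, 36, 45] → [7, 16, 31, 36, 45, 52] → [7, 16, 31, 36, 45, 52, 72] → [7, 16, 31, 36, 45, 52, 72, 76] → [7, 16, 31, 36, 45, 52, 72, 76, 90]
So `new_list[-1]` = 90

Answer: 90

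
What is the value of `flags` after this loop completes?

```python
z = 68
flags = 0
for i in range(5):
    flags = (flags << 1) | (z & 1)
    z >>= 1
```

Reverse lowest 5 bits of 68
`flags` takes the values: 0 → 1 → 2 → 4

Answer: 4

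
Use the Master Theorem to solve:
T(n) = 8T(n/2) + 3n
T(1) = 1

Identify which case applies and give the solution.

a=8, b=2, f(n)=3n. log_2(8) = 3. Since c=1 < 3, Case 1 applies: T(n) = Θ(n^log_b(a)) = O(n^3).

Answer: O(n^3) - Case 1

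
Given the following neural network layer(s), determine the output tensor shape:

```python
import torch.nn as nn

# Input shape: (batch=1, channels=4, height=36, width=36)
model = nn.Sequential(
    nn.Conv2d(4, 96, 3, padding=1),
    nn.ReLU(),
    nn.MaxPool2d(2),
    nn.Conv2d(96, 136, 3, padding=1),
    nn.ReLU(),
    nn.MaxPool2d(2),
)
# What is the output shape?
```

Input: (1, 4, 36, 36) -> after first Conv2d: (1, 96, 36, 36) -> after first MaxPool2d: (1, 96, 18, 18) -> after second Conv2d: (1, 136, 18, 18) -> Output: (1, 136, 9, 9)

Answer: (1, 136, 9, 9)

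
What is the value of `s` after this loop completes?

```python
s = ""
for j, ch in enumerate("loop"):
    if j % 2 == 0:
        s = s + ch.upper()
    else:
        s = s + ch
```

Uppercase even positions in 'loop'
`s` takes the values: "" → "L" → "Lo" → "LoO" → "LoOp"

Answer: "LoOp"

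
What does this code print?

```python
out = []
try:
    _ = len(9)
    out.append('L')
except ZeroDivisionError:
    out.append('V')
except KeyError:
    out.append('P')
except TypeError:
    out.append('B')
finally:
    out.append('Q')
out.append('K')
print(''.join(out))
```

Execution trace: 'B' (except TypeError) → 'Q' (finally) → 'K' (after the try/except). Output: BQK

Answer: BQK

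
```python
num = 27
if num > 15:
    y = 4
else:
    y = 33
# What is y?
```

Trace:
`num = 27` → num = 27
`if num > 15: ...` → num > 15 is True → y = 4
So y = 4

Answer: 4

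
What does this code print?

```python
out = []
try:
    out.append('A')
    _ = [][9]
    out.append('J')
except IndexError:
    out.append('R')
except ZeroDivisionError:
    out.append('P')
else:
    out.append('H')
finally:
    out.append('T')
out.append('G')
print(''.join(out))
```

Execution trace: 'A' (try body) → 'R' (except IndexError) → 'T' (finally) → 'G' (after the try/except). Output: ARTG

Answer: ARTG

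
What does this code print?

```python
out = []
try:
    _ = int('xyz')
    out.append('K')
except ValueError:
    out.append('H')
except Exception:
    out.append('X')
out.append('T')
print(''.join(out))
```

Execution trace: 'H' (except ValueError) → 'T' (after the try/except). Output: HT

Answer: HT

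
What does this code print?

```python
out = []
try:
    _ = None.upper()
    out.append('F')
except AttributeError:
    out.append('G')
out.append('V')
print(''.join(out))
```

Execution trace: 'G' (except AttributeError) → 'V' (after the try/except). Output: GV

Answer: GV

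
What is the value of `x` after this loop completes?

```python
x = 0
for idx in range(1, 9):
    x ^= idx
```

XOR of 1 to 8
`x` takes the values: 0 → 1 → 3 → 0 → 4 → 1 → 7 → 0 → 8

Answer: 8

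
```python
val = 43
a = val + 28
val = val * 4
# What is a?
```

Trace:
`val = 43` → val = 43
`a = val + 28` → a = 71
`val = val * 4` → val = 172
So a = 71

Answer: 71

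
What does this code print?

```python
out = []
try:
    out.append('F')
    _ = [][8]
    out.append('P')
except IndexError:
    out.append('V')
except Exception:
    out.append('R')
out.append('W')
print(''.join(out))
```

Execution trace: 'F' (try body) → 'V' (except IndexError) → 'W' (after the try/except). Output: FVW

Answer: FVW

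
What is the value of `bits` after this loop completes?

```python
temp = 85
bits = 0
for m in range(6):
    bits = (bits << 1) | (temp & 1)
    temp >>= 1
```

Reverse lowest 6 bits of 85
`bits` takes the values: 0 → 1 → 2 → 5 → 10 → 21 → 42

Answer: 42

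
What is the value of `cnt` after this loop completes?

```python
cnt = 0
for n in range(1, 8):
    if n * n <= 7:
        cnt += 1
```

Count numbers where n² ≤ 7
`cnt` takes the values: 0 → 1 → 2

Answer: 2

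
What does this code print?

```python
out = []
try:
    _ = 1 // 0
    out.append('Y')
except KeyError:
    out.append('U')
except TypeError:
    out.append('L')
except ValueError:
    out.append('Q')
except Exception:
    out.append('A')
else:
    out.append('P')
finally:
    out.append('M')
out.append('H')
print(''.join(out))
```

Execution trace: 'A' (except Exception) → 'M' (finally) → 'H' (after the try/except). Output: AMH

Answer: AMH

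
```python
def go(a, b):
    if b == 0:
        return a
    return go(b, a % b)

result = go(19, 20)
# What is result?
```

go(19, 20) -> go(20, 19) -> go(19, 1) -> go(1, 0) -> 1

Answer: 1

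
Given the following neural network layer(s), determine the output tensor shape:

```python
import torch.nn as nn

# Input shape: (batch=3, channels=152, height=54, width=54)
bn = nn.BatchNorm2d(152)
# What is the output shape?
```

Input: (3, 152, 54, 54) -> Output: (3, 152, 54, 54)

Answer: (3, 152, 54, 54)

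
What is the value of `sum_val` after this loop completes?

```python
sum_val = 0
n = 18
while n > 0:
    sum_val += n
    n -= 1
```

Sum 18 down to 1
`sum_val` takes the values: 0 → 18 → 35 → 51 → 66 → 80 → 93 → 105 → 116 → 126 → 135 → 143 → 150 → 156 → 161 → 165 → 168 → 170 → 171

Answer: 171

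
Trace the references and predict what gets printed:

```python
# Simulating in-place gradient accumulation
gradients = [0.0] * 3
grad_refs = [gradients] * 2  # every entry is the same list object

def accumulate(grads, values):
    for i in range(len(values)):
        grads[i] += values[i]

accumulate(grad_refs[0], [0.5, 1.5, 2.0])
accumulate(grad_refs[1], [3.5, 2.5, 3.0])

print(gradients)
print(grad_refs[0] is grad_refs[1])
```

Key concept: gradient accumulation aliasing.
Step by step:
`gradients = [0.0] * 3` → gradients = [0.0, 0.0, 0.0]
`grad_refs = [gradients] * 2` → grad_refs = [[0.0, 0.0, 0.0], [0.0, 0.0, 0.0]]
`accumulate(grad_refs[0], [0.5, 1.5, 2.0])` → gradients = [0.5, 1.5, 2.0]; grad_refs = [[0.5, 1.5, 2.0], [0.5, 1.5, 2.0]]
`accumulate(grad_refs[1], [3.5, 2.5, 3.0])` → gradients = [4.0, 4.0, 5.0]; grad_refs = [[4.0, 4.0, 5.0], [4.0, 4.0, 5.0]]
`print(gradients)` → prints [4.0, 4.0, 5.0]
`print(grad_refs[0] is grad_refs[1])` → prints True

Answer:
[4.0, 4.0, 5.0]
True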